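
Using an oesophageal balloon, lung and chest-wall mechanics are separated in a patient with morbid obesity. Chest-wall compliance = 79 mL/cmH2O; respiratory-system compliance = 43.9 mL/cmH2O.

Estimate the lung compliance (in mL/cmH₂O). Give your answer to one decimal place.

98.8

1/CL = 1/Crs − 1/Ccw.
1/CL = 1/43.9 − 1/79 = 0.01012.
CL = 98.814 mL/cmH2O.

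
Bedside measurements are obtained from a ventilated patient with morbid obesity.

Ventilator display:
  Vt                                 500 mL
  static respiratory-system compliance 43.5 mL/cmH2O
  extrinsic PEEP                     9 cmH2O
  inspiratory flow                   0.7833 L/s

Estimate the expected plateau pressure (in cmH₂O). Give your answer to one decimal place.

Pplat = PEEP + Vt / Cstat = 9 + 500 / 43.5 = 9 + 11.494 = 20.494 cmH2O.

20.5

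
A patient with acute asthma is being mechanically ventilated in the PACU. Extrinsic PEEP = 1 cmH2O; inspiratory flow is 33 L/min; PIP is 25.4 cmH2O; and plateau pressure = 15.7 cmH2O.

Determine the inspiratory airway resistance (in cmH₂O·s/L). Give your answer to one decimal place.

17.6

Flow: 33 L/min ÷ 60 = 0.55 L/s.
Raw = (PIP − Pplat) / flow = (25.4 − 15.7) / 0.55 = 9.7 / 0.55 = 17.636 cmH2O·s/L.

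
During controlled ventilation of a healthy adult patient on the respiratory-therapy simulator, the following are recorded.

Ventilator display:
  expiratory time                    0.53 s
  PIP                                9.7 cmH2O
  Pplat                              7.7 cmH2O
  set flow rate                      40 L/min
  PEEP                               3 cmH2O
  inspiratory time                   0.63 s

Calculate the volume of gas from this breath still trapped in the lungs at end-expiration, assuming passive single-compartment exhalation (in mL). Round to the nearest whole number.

58

Flow: 40 L/min ÷ 60 = 0.6667 L/s.
Vt = flow × Ti = 0.6667 L/s × 0.63 s × 1000 mL/L = 420.02 mL.
R = (PIP − Pplat)/V̇ = (9.7 − 7.7) / 0.6667 = 2.0/0.6667 = 3.0 cmH2O·s/L.
C = Vt/(Pplat − PEEP) = 420.02 / (7.7 − 3) = 420.02/4.7 = 89.366 mL/cmH2O.
τ = R × C = 3.0 × 0.08937 L/cmH2O = 0.2681 s.
Fraction remaining = e^(−Te/τ) = e^(−0.53/0.2681) = 0.1385.
Trapped volume = 420.02 × 0.1385 = 58.173 mL.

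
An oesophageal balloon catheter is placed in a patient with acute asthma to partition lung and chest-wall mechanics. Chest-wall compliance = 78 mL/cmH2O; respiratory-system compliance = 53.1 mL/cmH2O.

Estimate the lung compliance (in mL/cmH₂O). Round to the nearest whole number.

1/CL = 1/Crs − 1/Ccw.
1/CL = 1/53.1 − 1/78 = 0.006012.
CL = 166.33 mL/cmH2O.

166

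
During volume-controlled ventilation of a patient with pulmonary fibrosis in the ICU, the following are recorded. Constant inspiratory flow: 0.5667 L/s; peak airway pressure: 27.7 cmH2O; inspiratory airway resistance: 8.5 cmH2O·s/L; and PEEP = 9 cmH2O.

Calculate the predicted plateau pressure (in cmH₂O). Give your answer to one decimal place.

Pplat = PIP − Raw × flow = 27.7 − 8.5 × 0.5667 = 27.7 − 4.817 = 22.883 cmH2O.

22.9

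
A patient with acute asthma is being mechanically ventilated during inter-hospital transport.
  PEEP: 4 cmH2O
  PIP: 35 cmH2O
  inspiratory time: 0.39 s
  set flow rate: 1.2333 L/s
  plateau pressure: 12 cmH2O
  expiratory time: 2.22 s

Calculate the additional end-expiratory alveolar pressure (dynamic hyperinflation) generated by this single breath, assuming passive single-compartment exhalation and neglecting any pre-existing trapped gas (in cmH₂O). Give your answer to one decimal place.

1.1

Vt = flow × Ti = 1.2333 L/s × 0.39 s × 1000 mL/L = 480.99 mL.
R = (PIP − Pplat)/V̇ = (35 − 12) / 1.2333 = 23.0/1.2333 = 18.649 cmH2O·s/L.
C = Vt/(Pplat − PEEP) = 480.99 / (12 − 4) = 480.99/8.0 = 60.124 mL/cmH2O.
τ = R × C = 18.649 × 0.06012 L/cmH2O = 1.121 s.
Fraction remaining = e^(−Te/τ) = e^(−2.22/1.121) = 0.138; trapped volume = 480.99 × 0.138 = 66.377 mL.
Additional alveolar pressure from trapping ≈ V_trapped / C = 66.377 / 60.124 = 1.104 cmH2O.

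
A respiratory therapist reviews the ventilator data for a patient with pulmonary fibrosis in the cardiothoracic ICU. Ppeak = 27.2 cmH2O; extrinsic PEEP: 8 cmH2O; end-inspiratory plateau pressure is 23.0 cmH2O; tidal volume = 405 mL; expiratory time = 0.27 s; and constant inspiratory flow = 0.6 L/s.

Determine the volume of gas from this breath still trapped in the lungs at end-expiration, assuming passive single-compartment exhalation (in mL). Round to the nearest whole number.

R = (PIP − Pplat)/V̇ = (27.2 − 23.0) / 0.6 = 4.2/0.6 = 7.0 cmH2O·s/L.
C = Vt/(Pplat − PEEP) = 405.0 / (23.0 − 8) = 405.0/15.0 = 27.0 mL/cmH2O.
τ = R × C = 7.0 × 0.027 L/cmH2O = 0.189 s.
Fraction remaining = e^(−Te/τ) = e^(−0.27/0.189) = 0.2397.
Trapped volume = 405.0 × 0.2397 = 97.079 mL.

97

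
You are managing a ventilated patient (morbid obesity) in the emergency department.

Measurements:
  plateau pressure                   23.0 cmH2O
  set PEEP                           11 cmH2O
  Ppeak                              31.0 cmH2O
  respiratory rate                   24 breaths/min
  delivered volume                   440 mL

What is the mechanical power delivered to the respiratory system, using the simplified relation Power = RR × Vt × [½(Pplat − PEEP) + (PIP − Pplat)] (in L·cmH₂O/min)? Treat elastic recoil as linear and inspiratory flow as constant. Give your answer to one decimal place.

147.8

Per-breath work = Vt × [½(Pplat−PEEP) + (PIP−Pplat)] = 0.440 × [0.5×12.0 + 8.0] = 0.440 × 14.0 = 6.16 L·cmH2O.
Power = 24 × 6.16 = 147.84 L·cmH2O/min.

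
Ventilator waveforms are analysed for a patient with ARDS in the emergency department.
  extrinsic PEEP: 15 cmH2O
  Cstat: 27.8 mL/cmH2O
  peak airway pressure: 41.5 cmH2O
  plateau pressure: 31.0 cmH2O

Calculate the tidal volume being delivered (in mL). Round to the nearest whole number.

Vt = Cstat × (Pplat − PEEP) = 27.8 × (31.0 − 15) = 27.8 × 16.0 = 444.8 mL.

445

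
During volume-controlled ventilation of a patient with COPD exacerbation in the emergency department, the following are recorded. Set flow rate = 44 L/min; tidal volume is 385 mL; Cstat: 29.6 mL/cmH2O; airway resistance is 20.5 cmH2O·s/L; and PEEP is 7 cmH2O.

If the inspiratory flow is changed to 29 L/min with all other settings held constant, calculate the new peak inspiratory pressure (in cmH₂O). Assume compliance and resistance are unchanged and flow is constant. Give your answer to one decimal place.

Flow: 44 L/min ÷ 60 = 0.7333 L/s.
New flow: 29 L/min ÷ 60 = 0.4833 L/s.
PIP = Vt/C + R·V̇ + PEEP (constant-flow equation of motion).
Only the resistive term changes: ΔPIP = R × ΔV̇ = 20.5 × (0.4833 − 0.7333) = 20.5 × -0.25 = -5.125 cmH2O.
Original PIP = 385/29.6 + 20.5×0.7333 + 7 = 35.039 cmH2O; new PIP = 35.039 + (-5.125) = 29.914 cmH2O.

29.9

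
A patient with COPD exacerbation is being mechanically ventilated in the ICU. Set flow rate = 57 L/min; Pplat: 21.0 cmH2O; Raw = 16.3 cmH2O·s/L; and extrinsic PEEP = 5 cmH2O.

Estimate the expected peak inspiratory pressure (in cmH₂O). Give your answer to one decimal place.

Flow: 57 L/min ÷ 60 = 0.95 L/s.
PIP = Pplat + Raw × flow = 21.0 + 16.3 × 0.95 = 21.0 + 15.485 = 36.485 cmH2O.

36.5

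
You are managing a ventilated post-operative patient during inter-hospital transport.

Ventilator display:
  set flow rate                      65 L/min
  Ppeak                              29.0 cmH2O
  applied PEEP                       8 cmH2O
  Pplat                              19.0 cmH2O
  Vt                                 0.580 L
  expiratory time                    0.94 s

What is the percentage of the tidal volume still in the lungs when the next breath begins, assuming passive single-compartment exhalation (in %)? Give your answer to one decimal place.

Flow: 65 L/min ÷ 60 = 1.0833 L/s.
R = (PIP − Pplat)/V̇ = (29.0 − 19.0) / 1.0833 = 10.0/1.0833 = 9.231 cmH2O·s/L.
C = Vt/(Pplat − PEEP) = 580.0 / (19.0 − 8) = 580.0/11.0 = 52.727 mL/cmH2O.
τ = R × C = 9.231 × 0.05273 L/cmH2O = 0.4868 s.
Fraction remaining at end-expiration = e^(−Te/τ) = e^(−0.94/0.4868) = 0.145 → 14.5%.

14.5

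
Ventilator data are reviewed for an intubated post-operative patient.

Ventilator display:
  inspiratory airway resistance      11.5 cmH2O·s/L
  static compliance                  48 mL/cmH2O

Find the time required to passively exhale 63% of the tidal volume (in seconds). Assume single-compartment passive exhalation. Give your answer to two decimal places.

0.55

τ = R × C = 11.5 × 48 mL/cmH2O = 11.5 × 0.048 L/cmH2O = 0.552 s.
Exhaled fraction f = 1 − e^(−t/τ) → t = −τ·ln(1 − f) = −0.552·ln(0.37) = 0.5488 s.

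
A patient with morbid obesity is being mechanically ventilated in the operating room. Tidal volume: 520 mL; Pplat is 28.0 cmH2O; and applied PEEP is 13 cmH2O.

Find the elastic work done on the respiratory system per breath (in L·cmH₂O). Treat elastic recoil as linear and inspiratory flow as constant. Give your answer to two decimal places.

Elastic work ≈ ½ × (Pplat − PEEP) × Vt = 0.5 × (28.0 − 13) × 0.520 L = 0.5 × 15.0 × 0.520 = 3.9 L·cmH2O.

3.90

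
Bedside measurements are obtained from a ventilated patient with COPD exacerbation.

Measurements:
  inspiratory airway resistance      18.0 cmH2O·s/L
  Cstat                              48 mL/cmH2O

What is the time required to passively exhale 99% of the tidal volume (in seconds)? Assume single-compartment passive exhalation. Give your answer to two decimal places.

3.98

τ = R × C = 18.0 × 48 mL/cmH2O = 18.0 × 0.048 L/cmH2O = 0.864 s.
Exhaled fraction f = 1 − e^(−t/τ) → t = −τ·ln(1 − f) = −0.864·ln(0.01) = 3.979 s.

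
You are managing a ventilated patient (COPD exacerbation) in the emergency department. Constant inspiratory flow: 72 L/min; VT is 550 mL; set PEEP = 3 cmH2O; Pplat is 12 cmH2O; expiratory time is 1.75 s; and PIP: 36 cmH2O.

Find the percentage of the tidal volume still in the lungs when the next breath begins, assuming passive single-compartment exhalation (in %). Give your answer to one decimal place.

23.9

Flow: 72 L/min ÷ 60 = 1.2 L/s.
R = (PIP − Pplat)/V̇ = (36 − 12) / 1.2 = 24.0/1.2 = 20.0 cmH2O·s/L.
C = Vt/(Pplat − PEEP) = 550.0 / (12 − 3) = 550.0/9.0 = 61.111 mL/cmH2O.
τ = R × C = 20.0 × 0.06111 L/cmH2O = 1.222 s.
Fraction remaining at end-expiration = e^(−Te/τ) = e^(−1.75/1.222) = 0.2388 → 23.88%.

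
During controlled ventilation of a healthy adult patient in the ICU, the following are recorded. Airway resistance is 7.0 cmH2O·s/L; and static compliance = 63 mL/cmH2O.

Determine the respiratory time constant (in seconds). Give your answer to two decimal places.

0.44

τ = R × C = 7.0 × 63 mL/cmH2O = 7.0 × 0.063 L/cmH2O = 0.441 s.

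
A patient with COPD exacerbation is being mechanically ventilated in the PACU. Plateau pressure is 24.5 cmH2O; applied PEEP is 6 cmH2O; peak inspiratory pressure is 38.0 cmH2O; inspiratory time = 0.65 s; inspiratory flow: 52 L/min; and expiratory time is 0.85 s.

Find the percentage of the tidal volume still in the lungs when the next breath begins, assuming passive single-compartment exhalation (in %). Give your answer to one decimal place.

Flow: 52 L/min ÷ 60 = 0.8667 L/s.
Vt = flow × Ti = 0.8667 L/s × 0.65 s × 1000 mL/L = 563.36 mL.
R = (PIP − Pplat)/V̇ = (38.0 − 24.5) / 0.8667 = 13.5/0.8667 = 15.576 cmH2O·s/L.
C = Vt/(Pplat − PEEP) = 563.36 / (24.5 − 6) = 563.36/18.5 = 30.452 mL/cmH2O.
τ = R × C = 15.576 × 0.03045 L/cmH2O = 0.4743 s.
Fraction remaining at end-expiration = e^(−Te/τ) = e^(−0.85/0.4743) = 0.1666 → 16.66%.

16.7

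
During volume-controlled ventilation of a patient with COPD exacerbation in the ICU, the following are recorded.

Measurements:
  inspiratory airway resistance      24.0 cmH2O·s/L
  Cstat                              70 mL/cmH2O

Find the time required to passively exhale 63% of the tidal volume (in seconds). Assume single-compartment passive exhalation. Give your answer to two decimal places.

1.67

τ = R × C = 24.0 × 70 mL/cmH2O = 24.0 × 0.070 L/cmH2O = 1.68 s.
Exhaled fraction f = 1 − e^(−t/τ) → t = −τ·ln(1 − f) = −1.68·ln(0.37) = 1.67 s.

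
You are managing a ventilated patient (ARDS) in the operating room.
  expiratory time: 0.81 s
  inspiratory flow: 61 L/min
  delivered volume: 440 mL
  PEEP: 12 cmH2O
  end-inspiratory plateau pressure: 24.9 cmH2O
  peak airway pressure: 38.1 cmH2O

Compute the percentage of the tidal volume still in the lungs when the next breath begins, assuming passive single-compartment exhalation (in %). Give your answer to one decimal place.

16.1

Flow: 61 L/min ÷ 60 = 1.0167 L/s.
R = (PIP − Pplat)/V̇ = (38.1 − 24.9) / 1.0167 = 13.2/1.0167 = 12.983 cmH2O·s/L.
C = Vt/(Pplat − PEEP) = 440.0 / (24.9 − 12) = 440.0/12.9 = 34.109 mL/cmH2O.
τ = R × C = 12.983 × 0.03411 L/cmH2O = 0.4429 s.
Fraction remaining at end-expiration = e^(−Te/τ) = e^(−0.81/0.4429) = 0.1606 → 16.06%.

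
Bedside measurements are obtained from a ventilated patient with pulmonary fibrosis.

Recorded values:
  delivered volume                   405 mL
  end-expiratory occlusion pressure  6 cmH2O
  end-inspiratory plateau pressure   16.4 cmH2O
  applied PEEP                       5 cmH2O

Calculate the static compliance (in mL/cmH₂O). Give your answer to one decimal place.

End-expiratory occlusion gives total PEEP = 6 cmH2O (intrinsic PEEP = 6 − 5 = 1). Use total PEEP for the elastic gradient.
Cstat = Vt / (Pplat − PEEPtotal) = 405 / (16.4 − 6) = 405 / 10.4 = 38.942 mL/cmH2O.

38.9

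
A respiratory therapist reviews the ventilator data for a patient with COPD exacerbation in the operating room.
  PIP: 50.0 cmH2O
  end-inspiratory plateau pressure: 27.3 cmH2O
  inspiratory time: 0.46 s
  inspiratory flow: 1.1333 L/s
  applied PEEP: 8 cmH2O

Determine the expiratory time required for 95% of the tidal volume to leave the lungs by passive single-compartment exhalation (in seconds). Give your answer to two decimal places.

Vt = flow × Ti = 1.1333 L/s × 0.46 s × 1000 mL/L = 521.32 mL.
R = (PIP − Pplat)/V̇ = (50.0 − 27.3) / 1.1333 = 22.7/1.1333 = 20.03 cmH2O·s/L.
C = Vt/(Pplat − PEEP) = 521.32 / (27.3 − 8) = 521.32/19.3 = 27.011 mL/cmH2O.
τ = R × C = 20.03 × 0.02701 L/cmH2O = 0.541 s.
t = −τ·ln(1 − 0.95) = −0.541·ln(0.05) = 1.621 s.

1.62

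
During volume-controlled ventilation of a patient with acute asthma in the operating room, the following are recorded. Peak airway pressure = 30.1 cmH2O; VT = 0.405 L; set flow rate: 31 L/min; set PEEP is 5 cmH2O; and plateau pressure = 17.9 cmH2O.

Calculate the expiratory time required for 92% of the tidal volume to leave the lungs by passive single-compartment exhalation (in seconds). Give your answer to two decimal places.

1.87

Flow: 31 L/min ÷ 60 = 0.5167 L/s.
R = (PIP − Pplat)/V̇ = (30.1 − 17.9) / 0.5167 = 12.2/0.5167 = 23.611 cmH2O·s/L.
C = Vt/(Pplat − PEEP) = 405.0 / (17.9 − 5) = 405.0/12.9 = 31.395 mL/cmH2O.
τ = R × C = 23.611 × 0.0314 L/cmH2O = 0.7414 s.
t = −τ·ln(1 − 0.92) = −0.7414·ln(0.08) = 1.873 s.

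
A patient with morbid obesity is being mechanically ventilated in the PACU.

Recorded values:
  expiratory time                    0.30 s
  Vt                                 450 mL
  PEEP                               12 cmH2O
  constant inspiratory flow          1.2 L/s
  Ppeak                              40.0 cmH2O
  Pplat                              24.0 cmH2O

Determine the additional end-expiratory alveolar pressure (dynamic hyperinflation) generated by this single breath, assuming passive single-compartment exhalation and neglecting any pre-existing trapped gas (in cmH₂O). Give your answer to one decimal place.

R = (PIP − Pplat)/V̇ = (40.0 − 24.0) / 1.2 = 16.0/1.2 = 13.333 cmH2O·s/L.
C = Vt/(Pplat − PEEP) = 450.0 / (24.0 − 12) = 450.0/12.0 = 37.5 mL/cmH2O.
τ = R × C = 13.333 × 0.0375 L/cmH2O = 0.5 s.
Fraction remaining = e^(−Te/τ) = e^(−0.30/0.5) = 0.5488; trapped volume = 450.0 × 0.5488 = 246.96 mL.
Additional alveolar pressure from trapping ≈ V_trapped / C = 246.96 / 37.5 = 6.586 cmH2O.

6.6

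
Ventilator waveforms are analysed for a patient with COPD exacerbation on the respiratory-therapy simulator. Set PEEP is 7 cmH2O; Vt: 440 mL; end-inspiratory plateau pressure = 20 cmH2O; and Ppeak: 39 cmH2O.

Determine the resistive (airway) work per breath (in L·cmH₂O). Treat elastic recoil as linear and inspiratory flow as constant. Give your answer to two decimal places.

With constant inspiratory flow the resistive pressure is constant at PIP − Pplat = 39 − 20 = 19.0 cmH2O, so resistive work = 19.0 × 0.440 = 8.36 L·cmH2O.

8.36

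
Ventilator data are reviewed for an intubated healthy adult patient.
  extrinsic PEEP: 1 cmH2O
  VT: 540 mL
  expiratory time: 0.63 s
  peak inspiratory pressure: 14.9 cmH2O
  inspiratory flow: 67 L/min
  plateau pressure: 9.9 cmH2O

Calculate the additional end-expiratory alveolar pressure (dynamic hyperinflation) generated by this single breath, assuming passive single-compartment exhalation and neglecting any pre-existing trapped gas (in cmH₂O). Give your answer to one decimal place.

Flow: 67 L/min ÷ 60 = 1.1167 L/s.
R = (PIP − Pplat)/V̇ = (14.9 − 9.9) / 1.1167 = 5.0/1.1167 = 4.477 cmH2O·s/L.
C = Vt/(Pplat − PEEP) = 540.0 / (9.9 − 1) = 540.0/8.9 = 60.674 mL/cmH2O.
τ = R × C = 4.477 × 0.06067 L/cmH2O = 0.2716 s.
Fraction remaining = e^(−Te/τ) = e^(−0.63/0.2716) = 0.09831; trapped volume = 540.0 × 0.09831 = 53.087 mL.
Additional alveolar pressure from trapping ≈ V_trapped / C = 53.087 / 60.674 = 0.875 cmH2O.

0.9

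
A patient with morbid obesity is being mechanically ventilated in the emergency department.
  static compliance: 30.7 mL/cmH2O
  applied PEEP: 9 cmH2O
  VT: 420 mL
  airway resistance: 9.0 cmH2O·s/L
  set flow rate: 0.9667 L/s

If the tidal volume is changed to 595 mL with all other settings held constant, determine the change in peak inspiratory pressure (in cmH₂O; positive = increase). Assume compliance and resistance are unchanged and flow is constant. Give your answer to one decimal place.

5.7

PIP = Vt/C + R·V̇ + PEEP (constant-flow equation of motion).
Only the elastic term changes: ΔPIP = ΔVt / C = (595 − 420) / 30.7 = 5.7 cmH2O.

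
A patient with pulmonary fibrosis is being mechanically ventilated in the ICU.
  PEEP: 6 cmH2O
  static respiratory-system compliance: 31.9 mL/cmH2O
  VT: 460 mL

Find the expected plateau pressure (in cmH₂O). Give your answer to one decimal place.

20.4

Pplat = PEEP + Vt / Cstat = 6 + 460 / 31.9 = 6 + 14.42 = 20.42 cmH2O.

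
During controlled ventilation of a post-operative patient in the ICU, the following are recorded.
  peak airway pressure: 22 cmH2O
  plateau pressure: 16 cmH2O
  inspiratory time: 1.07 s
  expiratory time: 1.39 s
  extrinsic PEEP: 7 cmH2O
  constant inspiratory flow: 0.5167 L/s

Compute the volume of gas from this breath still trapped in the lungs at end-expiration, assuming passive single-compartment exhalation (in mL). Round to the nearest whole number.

Vt = flow × Ti = 0.5167 L/s × 1.07 s × 1000 mL/L = 552.87 mL.
R = (PIP − Pplat)/V̇ = (22 − 16) / 0.5167 = 6.0/0.5167 = 11.612 cmH2O·s/L.
C = Vt/(Pplat − PEEP) = 552.87 / (16 − 7) = 552.87/9.0 = 61.43 mL/cmH2O.
τ = R × C = 11.612 × 0.06143 L/cmH2O = 0.7133 s.
Fraction remaining = e^(−Te/τ) = e^(−1.39/0.7133) = 0.1425.
Trapped volume = 552.87 × 0.1425 = 78.784 mL.

79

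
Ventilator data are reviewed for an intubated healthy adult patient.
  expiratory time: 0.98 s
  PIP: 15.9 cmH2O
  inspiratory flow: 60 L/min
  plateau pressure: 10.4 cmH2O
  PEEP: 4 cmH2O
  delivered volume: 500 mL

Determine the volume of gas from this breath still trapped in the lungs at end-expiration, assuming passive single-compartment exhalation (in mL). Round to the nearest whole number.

Flow: 60 L/min ÷ 60 = 1 L/s.
R = (PIP − Pplat)/V̇ = (15.9 − 10.4) / 1 = 5.5/1 = 5.5 cmH2O·s/L.
C = Vt/(Pplat − PEEP) = 500.0 / (10.4 − 4) = 500.0/6.4 = 78.125 mL/cmH2O.
τ = R × C = 5.5 × 0.07813 L/cmH2O = 0.4297 s.
Fraction remaining = e^(−Te/τ) = e^(−0.98/0.4297) = 0.1022.
Trapped volume = 500.0 × 0.1022 = 51.1 mL.

51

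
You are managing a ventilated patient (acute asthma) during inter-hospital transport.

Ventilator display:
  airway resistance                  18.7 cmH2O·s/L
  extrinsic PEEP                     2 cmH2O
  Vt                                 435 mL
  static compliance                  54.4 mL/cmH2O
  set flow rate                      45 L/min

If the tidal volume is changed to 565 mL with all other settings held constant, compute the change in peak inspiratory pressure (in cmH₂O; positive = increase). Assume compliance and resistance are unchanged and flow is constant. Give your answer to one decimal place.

2.4

PIP = Vt/C + R·V̇ + PEEP (constant-flow equation of motion).
Only the elastic term changes: ΔPIP = ΔVt / C = (565 − 435) / 54.4 = 2.39 cmH2O.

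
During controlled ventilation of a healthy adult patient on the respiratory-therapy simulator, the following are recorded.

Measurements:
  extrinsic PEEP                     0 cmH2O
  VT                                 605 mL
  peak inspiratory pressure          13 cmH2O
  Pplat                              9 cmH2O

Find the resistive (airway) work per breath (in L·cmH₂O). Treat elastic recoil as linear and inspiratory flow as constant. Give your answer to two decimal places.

2.42

With constant inspiratory flow the resistive pressure is constant at PIP − Pplat = 13 − 9 = 4.0 cmH2O, so resistive work = 4.0 × 0.605 = 2.42 L·cmH2O.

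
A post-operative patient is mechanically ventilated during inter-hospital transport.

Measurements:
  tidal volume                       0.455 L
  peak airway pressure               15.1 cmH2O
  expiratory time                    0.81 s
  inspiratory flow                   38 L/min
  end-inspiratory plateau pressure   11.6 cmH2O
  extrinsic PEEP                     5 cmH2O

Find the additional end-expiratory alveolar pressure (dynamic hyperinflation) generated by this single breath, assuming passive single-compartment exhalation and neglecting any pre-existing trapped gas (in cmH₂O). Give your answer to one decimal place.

0.8

Flow: 38 L/min ÷ 60 = 0.6333 L/s.
R = (PIP − Pplat)/V̇ = (15.1 − 11.6) / 0.6333 = 3.5/0.6333 = 5.527 cmH2O·s/L.
C = Vt/(Pplat − PEEP) = 455.0 / (11.6 − 5) = 455.0/6.6 = 68.939 mL/cmH2O.
τ = R × C = 5.527 × 0.06894 L/cmH2O = 0.381 s.
Fraction remaining = e^(−Te/τ) = e^(−0.81/0.381) = 0.1193; trapped volume = 455.0 × 0.1193 = 54.282 mL.
Additional alveolar pressure from trapping ≈ V_trapped / C = 54.282 / 68.939 = 0.7874 cmH2O.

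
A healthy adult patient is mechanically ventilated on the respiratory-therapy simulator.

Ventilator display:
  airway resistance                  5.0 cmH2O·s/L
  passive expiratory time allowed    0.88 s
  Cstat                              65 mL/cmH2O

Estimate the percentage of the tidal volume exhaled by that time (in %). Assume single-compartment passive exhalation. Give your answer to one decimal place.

93.3

τ = R × C = 5.0 × 65 mL/cmH2O = 5.0 × 0.065 L/cmH2O = 0.325 s.
Passive exhalation: V(t)/V₀ = e^(−t/τ) = e^(−0.88/0.325) = 0.06669.
Fraction exhaled = 1 − 0.06669 = 0.9333 → 93.33%.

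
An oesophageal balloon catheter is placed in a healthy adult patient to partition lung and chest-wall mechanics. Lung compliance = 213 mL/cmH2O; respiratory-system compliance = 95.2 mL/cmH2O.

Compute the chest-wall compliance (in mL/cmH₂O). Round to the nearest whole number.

1/Ccw = 1/Crs − 1/CL.
1/Ccw = 1/95.2 − 1/213 = 0.005809.
Ccw = 172.15 mL/cmH2O.

172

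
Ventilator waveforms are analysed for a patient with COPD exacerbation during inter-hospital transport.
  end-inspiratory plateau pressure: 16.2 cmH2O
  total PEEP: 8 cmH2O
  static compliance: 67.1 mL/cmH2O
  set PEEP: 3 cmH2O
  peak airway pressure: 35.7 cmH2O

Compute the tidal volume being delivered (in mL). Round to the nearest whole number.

550

End-expiratory occlusion gives total PEEP = 8 cmH2O (intrinsic PEEP = 8 − 3 = 5). Use total PEEP for the elastic gradient.
Vt = Cstat × (Pplat − PEEPtotal) = 67.1 × (16.2 − 8) = 67.1 × 8.2 = 550.22 mL.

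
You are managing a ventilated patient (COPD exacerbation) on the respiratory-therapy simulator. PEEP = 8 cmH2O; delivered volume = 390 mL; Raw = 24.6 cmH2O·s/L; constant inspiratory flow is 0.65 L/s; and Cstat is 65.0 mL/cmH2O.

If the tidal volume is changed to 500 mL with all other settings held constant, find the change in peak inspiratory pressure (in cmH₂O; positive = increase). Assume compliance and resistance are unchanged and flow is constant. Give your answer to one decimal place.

1.7

PIP = Vt/C + R·V̇ + PEEP (constant-flow equation of motion).
Only the elastic term changes: ΔPIP = ΔVt / C = (500 − 390) / 65.0 = 1.692 cmH2O.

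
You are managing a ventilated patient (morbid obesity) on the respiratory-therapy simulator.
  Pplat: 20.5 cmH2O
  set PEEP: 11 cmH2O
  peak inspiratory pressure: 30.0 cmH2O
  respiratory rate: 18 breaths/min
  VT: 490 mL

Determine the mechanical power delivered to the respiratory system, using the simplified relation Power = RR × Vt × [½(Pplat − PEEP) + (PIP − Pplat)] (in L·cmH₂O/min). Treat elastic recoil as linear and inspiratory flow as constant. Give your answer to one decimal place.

125.7

Per-breath work = Vt × [½(Pplat−PEEP) + (PIP−Pplat)] = 0.490 × [0.5×9.5 + 9.5] = 0.490 × 14.25 = 6.983 L·cmH2O.
Power = 18 × 6.983 = 125.69 L·cmH2O/min.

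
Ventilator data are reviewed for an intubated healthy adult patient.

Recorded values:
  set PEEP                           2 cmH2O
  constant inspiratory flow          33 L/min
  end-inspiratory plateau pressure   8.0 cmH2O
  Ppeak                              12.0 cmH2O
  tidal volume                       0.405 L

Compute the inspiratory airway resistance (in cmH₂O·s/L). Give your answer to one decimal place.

Flow: 33 L/min ÷ 60 = 0.55 L/s.
Raw = (PIP − Pplat) / flow = (12.0 − 8.0) / 0.55 = 4.0 / 0.55 = 7.273 cmH2O·s/L.

7.3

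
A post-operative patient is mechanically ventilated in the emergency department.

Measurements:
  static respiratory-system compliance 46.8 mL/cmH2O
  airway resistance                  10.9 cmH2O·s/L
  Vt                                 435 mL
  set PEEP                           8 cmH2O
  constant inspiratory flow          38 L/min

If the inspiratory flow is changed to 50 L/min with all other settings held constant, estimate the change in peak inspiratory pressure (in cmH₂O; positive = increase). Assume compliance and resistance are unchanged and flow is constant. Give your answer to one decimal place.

2.2

Flow: 38 L/min ÷ 60 = 0.6333 L/s.
New flow: 50 L/min ÷ 60 = 0.8333 L/s.
PIP = Vt/C + R·V̇ + PEEP (constant-flow equation of motion).
Only the resistive term changes: ΔPIP = R × ΔV̇ = 10.9 × (0.8333 − 0.6333) = 10.9 × 0.2 = 2.18 cmH2O.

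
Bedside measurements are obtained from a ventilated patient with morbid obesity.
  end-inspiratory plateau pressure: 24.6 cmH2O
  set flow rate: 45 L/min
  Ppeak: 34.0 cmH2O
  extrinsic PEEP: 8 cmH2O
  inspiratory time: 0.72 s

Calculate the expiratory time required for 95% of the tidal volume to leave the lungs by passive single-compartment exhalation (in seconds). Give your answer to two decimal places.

Flow: 45 L/min ÷ 60 = 0.75 L/s.
Vt = flow × Ti = 0.75 L/s × 0.72 s × 1000 mL/L = 540.0 mL.
R = (PIP − Pplat)/V̇ = (34.0 − 24.6) / 0.75 = 9.4/0.75 = 12.533 cmH2O·s/L.
C = Vt/(Pplat − PEEP) = 540.0 / (24.6 − 8) = 540.0/16.6 = 32.53 mL/cmH2O.
τ = R × C = 12.533 × 0.03253 L/cmH2O = 0.4077 s.
t = −τ·ln(1 − 0.95) = −0.4077·ln(0.05) = 1.221 s.

1.22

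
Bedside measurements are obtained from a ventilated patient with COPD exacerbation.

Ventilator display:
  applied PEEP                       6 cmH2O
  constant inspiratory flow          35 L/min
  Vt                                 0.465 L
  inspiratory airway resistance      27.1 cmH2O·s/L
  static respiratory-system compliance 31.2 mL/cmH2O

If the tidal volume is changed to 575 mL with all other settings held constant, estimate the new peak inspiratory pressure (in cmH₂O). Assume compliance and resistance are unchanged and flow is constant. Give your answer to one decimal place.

40.2

Flow: 35 L/min ÷ 60 = 0.5833 L/s.
PIP = Vt/C + R·V̇ + PEEP (constant-flow equation of motion).
Only the elastic term changes: ΔPIP = ΔVt / C = (575 − 465) / 31.2 = 3.526 cmH2O.
Original PIP = 465/31.2 + 27.1×0.5833 + 6 = 36.711 cmH2O; new PIP = 36.711 + (3.526) = 40.237 cmH2O.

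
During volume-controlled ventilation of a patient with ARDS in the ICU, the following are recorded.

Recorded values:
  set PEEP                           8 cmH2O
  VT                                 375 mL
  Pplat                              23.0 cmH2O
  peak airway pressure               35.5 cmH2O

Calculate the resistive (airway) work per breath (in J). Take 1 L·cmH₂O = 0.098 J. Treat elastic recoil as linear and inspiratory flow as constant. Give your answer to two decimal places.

With constant inspiratory flow the resistive pressure is constant at PIP − Pplat = 35.5 − 23.0 = 12.5 cmH2O, so resistive work = 12.5 × 0.375 = 4.688 L·cmH2O.
× 0.098 J/(L·cmH2O) → 0.4594 J.

0.46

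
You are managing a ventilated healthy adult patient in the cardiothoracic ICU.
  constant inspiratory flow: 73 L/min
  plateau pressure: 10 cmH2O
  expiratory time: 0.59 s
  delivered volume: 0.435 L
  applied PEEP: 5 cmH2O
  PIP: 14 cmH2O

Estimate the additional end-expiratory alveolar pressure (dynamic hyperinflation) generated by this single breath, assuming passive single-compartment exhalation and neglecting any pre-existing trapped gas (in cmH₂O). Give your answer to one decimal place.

Flow: 73 L/min ÷ 60 = 1.2167 L/s.
R = (PIP − Pplat)/V̇ = (14 − 10) / 1.2167 = 4.0/1.2167 = 3.288 cmH2O·s/L.
C = Vt/(Pplat − PEEP) = 435.0 / (10 − 5) = 435.0/5.0 = 87.0 mL/cmH2O.
τ = R × C = 3.288 × 0.087 L/cmH2O = 0.2861 s.
Fraction remaining = e^(−Te/τ) = e^(−0.59/0.2861) = 0.1272; trapped volume = 435.0 × 0.1272 = 55.332 mL.
Additional alveolar pressure from trapping ≈ V_trapped / C = 55.332 / 87.0 = 0.636 cmH2O.

0.6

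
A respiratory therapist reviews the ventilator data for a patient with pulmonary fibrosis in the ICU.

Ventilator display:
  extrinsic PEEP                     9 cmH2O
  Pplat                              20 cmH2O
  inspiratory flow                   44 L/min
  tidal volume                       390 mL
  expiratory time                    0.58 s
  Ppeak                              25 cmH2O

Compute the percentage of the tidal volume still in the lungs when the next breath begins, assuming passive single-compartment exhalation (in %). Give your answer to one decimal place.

Flow: 44 L/min ÷ 60 = 0.7333 L/s.
R = (PIP − Pplat)/V̇ = (25 − 20) / 0.7333 = 5.0/0.7333 = 6.818 cmH2O·s/L.
C = Vt/(Pplat − PEEP) = 390.0 / (20 − 9) = 390.0/11.0 = 35.455 mL/cmH2O.
τ = R × C = 6.818 × 0.03546 L/cmH2O = 0.2418 s.
Fraction remaining at end-expiration = e^(−Te/τ) = e^(−0.58/0.2418) = 0.09084 → 9.084%.

9.1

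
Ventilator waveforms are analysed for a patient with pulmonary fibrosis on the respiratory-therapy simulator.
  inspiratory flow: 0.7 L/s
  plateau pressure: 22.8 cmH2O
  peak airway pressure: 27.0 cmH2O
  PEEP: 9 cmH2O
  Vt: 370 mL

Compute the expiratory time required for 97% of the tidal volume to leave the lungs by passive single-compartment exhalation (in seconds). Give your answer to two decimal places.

0.56

R = (PIP − Pplat)/V̇ = (27.0 − 22.8) / 0.7 = 4.2/0.7 = 6.0 cmH2O·s/L.
C = Vt/(Pplat − PEEP) = 370.0 / (22.8 − 9) = 370.0/13.8 = 26.812 mL/cmH2O.
τ = R × C = 6.0 × 0.02681 L/cmH2O = 0.1609 s.
t = −τ·ln(1 − 0.97) = −0.1609·ln(0.03) = 0.5642 s.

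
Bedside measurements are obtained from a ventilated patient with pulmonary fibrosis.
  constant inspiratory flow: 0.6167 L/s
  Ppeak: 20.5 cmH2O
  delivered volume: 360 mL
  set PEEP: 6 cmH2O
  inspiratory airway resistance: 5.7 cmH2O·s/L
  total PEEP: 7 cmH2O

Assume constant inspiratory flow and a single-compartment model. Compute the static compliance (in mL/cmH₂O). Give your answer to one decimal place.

36.1

Total PEEP = 7 cmH2O (set 6 + intrinsic 1); this is the baseline alveolar pressure.
Equation of motion (constant flow): PIP = Vt/C + R·V̇ + PEEP.
Vt/C = PIP − R·V̇ − PEEP = 20.5 − 5.7×0.6167 − 7 = 20.5 − 3.515 − 7 = 9.985 cmH2O.
C = Vt / 9.985 = 360 / 9.985 = 36.054 mL/cmH2O.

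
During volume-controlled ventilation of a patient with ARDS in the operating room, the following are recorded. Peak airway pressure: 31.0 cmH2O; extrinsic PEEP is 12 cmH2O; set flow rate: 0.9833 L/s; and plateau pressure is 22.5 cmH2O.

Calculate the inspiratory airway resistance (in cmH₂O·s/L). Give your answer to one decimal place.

Raw = (PIP − Pplat) / flow = (31.0 − 22.5) / 0.9833 = 8.5 / 0.9833 = 8.644 cmH2O·s/L.

8.6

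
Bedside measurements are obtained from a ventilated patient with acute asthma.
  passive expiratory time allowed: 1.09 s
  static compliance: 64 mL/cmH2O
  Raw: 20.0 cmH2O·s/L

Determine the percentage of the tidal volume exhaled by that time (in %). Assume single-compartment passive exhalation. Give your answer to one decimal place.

τ = R × C = 20.0 × 64 mL/cmH2O = 20.0 × 0.064 L/cmH2O = 1.28 s.
Passive exhalation: V(t)/V₀ = e^(−t/τ) = e^(−1.09/1.28) = 0.4267.
Fraction exhaled = 1 − 0.4267 = 0.5733 → 57.33%.

57.3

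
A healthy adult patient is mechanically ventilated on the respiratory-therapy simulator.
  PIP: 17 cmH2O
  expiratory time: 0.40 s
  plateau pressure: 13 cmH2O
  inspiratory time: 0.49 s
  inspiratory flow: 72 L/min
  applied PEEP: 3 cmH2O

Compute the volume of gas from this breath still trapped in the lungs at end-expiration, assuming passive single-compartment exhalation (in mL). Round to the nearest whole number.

76

Flow: 72 L/min ÷ 60 = 1.2 L/s.
Vt = flow × Ti = 1.2 L/s × 0.49 s × 1000 mL/L = 588.0 mL.
R = (PIP − Pplat)/V̇ = (17 − 13) / 1.2 = 4.0/1.2 = 3.333 cmH2O·s/L.
C = Vt/(Pplat − PEEP) = 588.0 / (13 − 3) = 588.0/10.0 = 58.8 mL/cmH2O.
τ = R × C = 3.333 × 0.0588 L/cmH2O = 0.196 s.
Fraction remaining = e^(−Te/τ) = e^(−0.40/0.196) = 0.1299.
Trapped volume = 588.0 × 0.1299 = 76.381 mL.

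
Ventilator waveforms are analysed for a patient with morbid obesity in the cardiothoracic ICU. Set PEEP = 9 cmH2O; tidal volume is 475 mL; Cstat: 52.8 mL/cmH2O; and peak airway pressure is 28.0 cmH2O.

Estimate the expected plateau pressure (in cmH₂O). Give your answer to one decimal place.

18.0

Pplat = PEEP + Vt / Cstat = 9 + 475 / 52.8 = 9 + 8.996 = 17.996 cmH2O.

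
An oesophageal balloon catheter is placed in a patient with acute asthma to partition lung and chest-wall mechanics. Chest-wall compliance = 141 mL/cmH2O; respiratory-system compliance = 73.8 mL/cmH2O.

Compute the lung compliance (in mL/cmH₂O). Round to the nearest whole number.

1/CL = 1/Crs − 1/Ccw.
1/CL = 1/73.8 − 1/141 = 0.006458.
CL = 154.85 mL/cmH2O.

155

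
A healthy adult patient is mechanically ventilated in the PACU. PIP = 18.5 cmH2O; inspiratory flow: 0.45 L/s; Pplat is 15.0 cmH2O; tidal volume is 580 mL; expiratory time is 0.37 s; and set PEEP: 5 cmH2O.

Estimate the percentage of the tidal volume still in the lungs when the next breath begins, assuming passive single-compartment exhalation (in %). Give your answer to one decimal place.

R = (PIP − Pplat)/V̇ = (18.5 − 15.0) / 0.45 = 3.5/0.45 = 7.778 cmH2O·s/L.
C = Vt/(Pplat − PEEP) = 580.0 / (15.0 − 5) = 580.0/10.0 = 58.0 mL/cmH2O.
τ = R × C = 7.778 × 0.058 L/cmH2O = 0.4511 s.
Fraction remaining at end-expiration = e^(−Te/τ) = e^(−0.37/0.4511) = 0.4403 → 44.03%.

44.0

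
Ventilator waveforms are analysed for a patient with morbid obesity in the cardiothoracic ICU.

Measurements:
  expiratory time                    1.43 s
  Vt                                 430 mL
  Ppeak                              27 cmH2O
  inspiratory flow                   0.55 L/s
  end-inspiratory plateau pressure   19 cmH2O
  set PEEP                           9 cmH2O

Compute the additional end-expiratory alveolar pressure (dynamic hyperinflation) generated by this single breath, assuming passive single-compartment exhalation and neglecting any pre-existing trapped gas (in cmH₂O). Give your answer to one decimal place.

1.0

R = (PIP − Pplat)/V̇ = (27 − 19) / 0.55 = 8.0/0.55 = 14.545 cmH2O·s/L.
C = Vt/(Pplat − PEEP) = 430.0 / (19 − 9) = 430.0/10.0 = 43.0 mL/cmH2O.
τ = R × C = 14.545 × 0.043 L/cmH2O = 0.6254 s.
Fraction remaining = e^(−Te/τ) = e^(−1.43/0.6254) = 0.1016; trapped volume = 430.0 × 0.1016 = 43.688 mL.
Additional alveolar pressure from trapping ≈ V_trapped / C = 43.688 / 43.0 = 1.016 cmH2O.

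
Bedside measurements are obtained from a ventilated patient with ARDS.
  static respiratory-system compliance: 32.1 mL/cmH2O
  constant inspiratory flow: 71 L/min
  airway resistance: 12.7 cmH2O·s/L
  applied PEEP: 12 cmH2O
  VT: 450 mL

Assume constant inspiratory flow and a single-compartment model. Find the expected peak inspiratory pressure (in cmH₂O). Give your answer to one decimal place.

Flow: 71 L/min ÷ 60 = 1.1833 L/s.
Equation of motion (constant flow): PIP = Vt/C + R·V̇ + PEEP.
PIP = 450/32.1 + 12.7×1.1833 + 12 = 14.019 + 15.028 + 12 = 41.047 cmH2O.

41.0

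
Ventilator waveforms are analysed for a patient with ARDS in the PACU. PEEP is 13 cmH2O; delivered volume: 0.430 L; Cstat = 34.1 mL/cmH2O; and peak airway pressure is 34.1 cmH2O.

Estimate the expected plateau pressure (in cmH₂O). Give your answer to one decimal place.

25.6

Pplat = PEEP + Vt / Cstat = 13 + 430 / 34.1 = 13 + 12.61 = 25.61 cmH2O.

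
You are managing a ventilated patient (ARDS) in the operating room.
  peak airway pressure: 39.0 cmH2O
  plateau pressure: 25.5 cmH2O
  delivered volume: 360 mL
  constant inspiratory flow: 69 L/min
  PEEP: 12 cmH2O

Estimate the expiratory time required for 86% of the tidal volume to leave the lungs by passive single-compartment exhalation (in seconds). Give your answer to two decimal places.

0.62

Flow: 69 L/min ÷ 60 = 1.15 L/s.
R = (PIP − Pplat)/V̇ = (39.0 − 25.5) / 1.15 = 13.5/1.15 = 11.739 cmH2O·s/L.
C = Vt/(Pplat − PEEP) = 360.0 / (25.5 − 12) = 360.0/13.5 = 26.667 mL/cmH2O.
τ = R × C = 11.739 × 0.02667 L/cmH2O = 0.3131 s.
t = −τ·ln(1 − 0.86) = −0.3131·ln(0.14) = 0.6156 s.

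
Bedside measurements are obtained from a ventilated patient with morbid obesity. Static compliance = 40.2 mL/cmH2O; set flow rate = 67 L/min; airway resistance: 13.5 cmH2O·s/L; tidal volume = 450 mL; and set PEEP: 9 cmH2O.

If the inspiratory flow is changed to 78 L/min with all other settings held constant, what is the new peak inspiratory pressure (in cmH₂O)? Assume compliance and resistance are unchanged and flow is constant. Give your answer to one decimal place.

Flow: 67 L/min ÷ 60 = 1.1167 L/s.
New flow: 78 L/min ÷ 60 = 1.3 L/s.
PIP = Vt/C + R·V̇ + PEEP (constant-flow equation of motion).
Only the resistive term changes: ΔPIP = R × ΔV̇ = 13.5 × (1.3 − 1.1167) = 13.5 × 0.1833 = 2.475 cmH2O.
Original PIP = 450/40.2 + 13.5×1.1167 + 9 = 35.269 cmH2O; new PIP = 35.269 + (2.475) = 37.744 cmH2O.

37.7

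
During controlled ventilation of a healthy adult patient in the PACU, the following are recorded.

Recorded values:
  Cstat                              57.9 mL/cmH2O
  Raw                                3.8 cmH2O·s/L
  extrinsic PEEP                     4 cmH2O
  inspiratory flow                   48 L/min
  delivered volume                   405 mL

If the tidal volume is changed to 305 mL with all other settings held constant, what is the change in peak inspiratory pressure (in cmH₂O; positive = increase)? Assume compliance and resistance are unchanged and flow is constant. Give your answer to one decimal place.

PIP = Vt/C + R·V̇ + PEEP (constant-flow equation of motion).
Only the elastic term changes: ΔPIP = ΔVt / C = (305 − 405) / 57.9 = -1.727 cmH2O.

-1.7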